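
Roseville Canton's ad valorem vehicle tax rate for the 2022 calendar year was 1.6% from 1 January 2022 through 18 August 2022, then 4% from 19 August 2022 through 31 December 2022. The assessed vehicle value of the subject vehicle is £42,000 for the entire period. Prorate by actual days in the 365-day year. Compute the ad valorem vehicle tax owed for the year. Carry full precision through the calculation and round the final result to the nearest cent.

1 January – 18 August 2022: 230 days at 1.6% → £42,000 × 1.6% × 230/365 = £423.4521
19 August – 31 December 2022: 135 days at 4% → £42,000 × 4% × 135/365 = £621.3699
Total = £1,044.8219

£1,044.82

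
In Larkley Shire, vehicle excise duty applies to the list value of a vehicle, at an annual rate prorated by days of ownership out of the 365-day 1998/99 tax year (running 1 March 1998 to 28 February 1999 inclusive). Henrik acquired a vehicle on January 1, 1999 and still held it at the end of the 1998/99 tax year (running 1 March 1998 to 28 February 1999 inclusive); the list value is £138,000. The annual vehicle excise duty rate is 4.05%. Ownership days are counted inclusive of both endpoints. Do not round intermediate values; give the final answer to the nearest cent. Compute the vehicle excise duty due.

£903.43

Days held (January 1 – February 28, 1999): 59 out of 365
Tax = £138,000 × 4.05% × 59/365 = £903.4274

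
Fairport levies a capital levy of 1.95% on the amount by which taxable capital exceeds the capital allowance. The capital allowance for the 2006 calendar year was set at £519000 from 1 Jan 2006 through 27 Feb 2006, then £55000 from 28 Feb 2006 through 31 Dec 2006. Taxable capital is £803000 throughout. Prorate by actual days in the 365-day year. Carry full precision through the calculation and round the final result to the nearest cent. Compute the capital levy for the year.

£13148.24

1 Jan – 27 Feb 2006: 58 days, exemption £519000 → (£803000 − £519000) × 1.95% × 58/365 = £880.0110
28 Feb – 31 Dec 2006: 307 days, exemption £55000 → (£803000 − £55000) × 1.95% × 307/365 = £12268.2247
Total = £13148.2356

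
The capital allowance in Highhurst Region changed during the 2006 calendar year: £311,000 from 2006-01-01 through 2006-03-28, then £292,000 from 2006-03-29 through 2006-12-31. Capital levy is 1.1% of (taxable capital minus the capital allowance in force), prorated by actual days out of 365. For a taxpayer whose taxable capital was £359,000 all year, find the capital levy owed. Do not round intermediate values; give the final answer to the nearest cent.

2006-01-01 to 2006-03-28: 87 days, exemption £311,000 → (£359,000 − £311,000) × 1.1% × 87/365 = £125.8521
2006-03-29 to 2006-12-31: 278 days, exemption £292,000 → (£359,000 − £292,000) × 1.1% × 278/365 = £561.3315
Total = £687.1836

£687.18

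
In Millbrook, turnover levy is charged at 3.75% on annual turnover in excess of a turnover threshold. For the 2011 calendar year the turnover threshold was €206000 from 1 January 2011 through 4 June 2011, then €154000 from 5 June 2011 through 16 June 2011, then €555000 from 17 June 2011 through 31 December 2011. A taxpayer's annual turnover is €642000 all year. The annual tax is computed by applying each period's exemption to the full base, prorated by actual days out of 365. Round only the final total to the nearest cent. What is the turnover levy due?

1 January – 4 June 2011: 155 days, exemption €206000 → (€642000 − €206000) × 3.75% × 155/365 = €6943.1507
5 June – 16 June 2011: 12 days, exemption €154000 → (€642000 − €154000) × 3.75% × 12/365 = €601.6438
17 June – 31 December 2011: 198 days, exemption €555000 → (€642000 − €555000) × 3.75% × 198/365 = €1769.7945
Total = €9314.5890

€9314.59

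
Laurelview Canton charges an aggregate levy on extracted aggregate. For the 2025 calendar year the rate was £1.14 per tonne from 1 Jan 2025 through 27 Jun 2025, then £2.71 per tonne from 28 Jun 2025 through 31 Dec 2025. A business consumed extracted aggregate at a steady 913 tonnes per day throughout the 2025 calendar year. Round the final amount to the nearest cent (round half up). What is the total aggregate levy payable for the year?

1 Jan – 27 Jun 2025: 178 days × 913 tonnes/day = 162,514 tonnes at £1.14/tonne → £185265.96
28 Jun – 31 Dec 2025: 187 days × 913 tonnes/day = 170,731 tonnes at £2.71/tonne → £462681.01

£647946.97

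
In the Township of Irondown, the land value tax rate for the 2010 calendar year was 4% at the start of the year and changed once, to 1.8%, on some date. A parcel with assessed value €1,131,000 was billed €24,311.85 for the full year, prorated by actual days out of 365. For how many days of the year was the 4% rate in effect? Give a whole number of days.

58 days

Let d = days at the first rate; then 365 − d days at the second rate.
€1,131,000 × [4%·d + 1.8%·(365−d)] / 365 = €24,311.85
Solving gives d = 58, so the new rate took effect on 28 February 2010.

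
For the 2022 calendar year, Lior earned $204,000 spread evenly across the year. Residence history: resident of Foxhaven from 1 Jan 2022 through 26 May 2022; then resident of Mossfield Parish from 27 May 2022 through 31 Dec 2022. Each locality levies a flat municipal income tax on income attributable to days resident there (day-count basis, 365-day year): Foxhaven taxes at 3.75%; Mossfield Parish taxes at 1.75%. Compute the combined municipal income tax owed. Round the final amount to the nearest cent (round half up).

$5,202.00

Foxhaven, 1 Jan – 26 May 2022: 146 days → $204,000 × 3.75% × 146/365 = $3,060.0000
Mossfield Parish, 27 May – 31 Dec 2022: 219 days → $204,000 × 1.75% × 219/365 = $2,142.0000
Total = $5,202.0000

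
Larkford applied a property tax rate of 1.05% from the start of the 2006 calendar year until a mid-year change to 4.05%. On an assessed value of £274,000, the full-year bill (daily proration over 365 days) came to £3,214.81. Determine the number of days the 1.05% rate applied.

350 days

Let d = days at the first rate; then 365 − d days at the second rate.
£274,000 × [1.05%·d + 4.05%·(365−d)] / 365 = £3,214.81
Solving gives d = 350, so the new rate took effect on December 17, 2006.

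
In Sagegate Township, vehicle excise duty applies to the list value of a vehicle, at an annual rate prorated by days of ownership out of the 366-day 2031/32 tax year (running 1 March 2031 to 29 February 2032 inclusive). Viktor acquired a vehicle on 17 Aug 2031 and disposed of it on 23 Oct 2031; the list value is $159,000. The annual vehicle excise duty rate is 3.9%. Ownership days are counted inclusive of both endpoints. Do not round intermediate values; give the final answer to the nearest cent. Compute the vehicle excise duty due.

$1,152.10

Days held (17 Aug – 23 Oct 2031): 68 out of 366
Tax = $159,000 × 3.9% × 68/366 = $1,152.0984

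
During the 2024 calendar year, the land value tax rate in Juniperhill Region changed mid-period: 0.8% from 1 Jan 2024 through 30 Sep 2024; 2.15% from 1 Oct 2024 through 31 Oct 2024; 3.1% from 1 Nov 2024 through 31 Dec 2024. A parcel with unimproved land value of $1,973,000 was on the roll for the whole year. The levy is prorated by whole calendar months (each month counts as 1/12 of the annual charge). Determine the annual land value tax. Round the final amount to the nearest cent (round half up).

$25,566.79

1 Jan – 30 Sep 2024: 9 months at 0.8% → $1,973,000 × 0.8% × 9/12 = $11,838.0000
1 Oct – 31 Oct 2024: 1 month at 2.15% → $1,973,000 × 2.15% × 1/12 = $3,534.9583
1 Nov – 31 Dec 2024: 2 months at 3.1% → $1,973,000 × 3.1% × 2/12 = $10,193.8333
Total = $25,566.7917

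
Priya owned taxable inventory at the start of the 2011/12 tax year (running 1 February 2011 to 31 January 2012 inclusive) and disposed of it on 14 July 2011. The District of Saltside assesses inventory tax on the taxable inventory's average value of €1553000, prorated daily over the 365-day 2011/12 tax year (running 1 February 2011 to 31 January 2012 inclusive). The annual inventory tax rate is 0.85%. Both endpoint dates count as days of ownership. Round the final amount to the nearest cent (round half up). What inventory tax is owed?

€5931.18

Days held (1 February – 14 July 2011): 164 out of 365
Tax = €1553000 × 0.85% × 164/365 = €5931.1836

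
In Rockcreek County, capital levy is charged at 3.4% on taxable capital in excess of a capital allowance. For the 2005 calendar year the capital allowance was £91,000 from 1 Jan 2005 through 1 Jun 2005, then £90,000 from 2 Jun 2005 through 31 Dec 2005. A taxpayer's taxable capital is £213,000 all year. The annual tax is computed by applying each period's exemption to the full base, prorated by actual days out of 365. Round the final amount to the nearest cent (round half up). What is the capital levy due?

£4,167.84

1 Jan – 1 Jun 2005: 152 days, exemption £91,000 → (£213,000 − £91,000) × 3.4% × 152/365 = £1,727.3863
2 Jun – 31 Dec 2005: 213 days, exemption £90,000 → (£213,000 − £90,000) × 3.4% × 213/365 = £2,440.4548
Total = £4,167.8411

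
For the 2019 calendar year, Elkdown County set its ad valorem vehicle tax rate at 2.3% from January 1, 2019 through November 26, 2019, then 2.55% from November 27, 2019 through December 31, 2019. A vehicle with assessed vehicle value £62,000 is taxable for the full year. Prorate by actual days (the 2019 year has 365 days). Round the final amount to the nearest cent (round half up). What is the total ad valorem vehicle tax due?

January 1 – November 26, 2019: 330 days at 2.3% → £62,000 × 2.3% × 330/365 = £1,289.2603
November 27 – December 31, 2019: 35 days at 2.55% → £62,000 × 2.55% × 35/365 = £151.6027
Total = £1,440.8630

£1,440.86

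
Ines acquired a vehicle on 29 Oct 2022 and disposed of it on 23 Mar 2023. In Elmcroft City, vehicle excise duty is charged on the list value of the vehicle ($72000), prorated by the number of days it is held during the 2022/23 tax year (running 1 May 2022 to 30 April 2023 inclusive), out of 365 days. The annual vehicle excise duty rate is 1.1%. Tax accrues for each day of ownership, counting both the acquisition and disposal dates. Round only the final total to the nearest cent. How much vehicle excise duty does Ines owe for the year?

Days held (29 Oct 2022 – 23 Mar 2023): 146 out of 365
Tax = $72000 × 1.1% × 146/365 = $316.8000

$316.80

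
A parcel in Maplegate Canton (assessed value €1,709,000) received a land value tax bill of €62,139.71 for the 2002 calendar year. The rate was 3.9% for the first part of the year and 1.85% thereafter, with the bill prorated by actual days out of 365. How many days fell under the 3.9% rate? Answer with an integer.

318 days

Let d = days at the first rate; then 365 − d days at the second rate.
€1,709,000 × [3.9%·d + 1.85%·(365−d)] / 365 = €62,139.71
Solving gives d = 318, so the new rate took effect on 15 November 2002.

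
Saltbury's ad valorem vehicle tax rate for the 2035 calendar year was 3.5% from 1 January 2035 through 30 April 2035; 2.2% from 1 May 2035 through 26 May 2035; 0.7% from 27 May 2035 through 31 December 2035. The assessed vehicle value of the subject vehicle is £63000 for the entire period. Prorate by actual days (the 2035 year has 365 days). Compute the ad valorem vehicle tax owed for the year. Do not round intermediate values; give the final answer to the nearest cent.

1 January – 30 April 2035: 120 days at 3.5% → £63000 × 3.5% × 120/365 = £724.9315
1 May – 26 May 2035: 26 days at 2.2% → £63000 × 2.2% × 26/365 = £98.7288
27 May – 31 December 2035: 219 days at 0.7% → £63000 × 0.7% × 219/365 = £264.6000
Total = £1088.2603

£1088.26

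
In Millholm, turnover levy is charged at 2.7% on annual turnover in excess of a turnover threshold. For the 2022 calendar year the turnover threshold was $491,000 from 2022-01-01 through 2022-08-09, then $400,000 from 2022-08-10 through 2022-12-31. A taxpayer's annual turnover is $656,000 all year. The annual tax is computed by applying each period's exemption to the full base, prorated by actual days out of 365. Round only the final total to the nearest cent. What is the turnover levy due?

$5,424.34

2022-01-01 to 2022-08-09: 221 days, exemption $491,000 → ($656,000 − $491,000) × 2.7% × 221/365 = $2,697.4110
2022-08-10 to 2022-12-31: 144 days, exemption $400,000 → ($656,000 − $400,000) × 2.7% × 144/365 = $2,726.9260
Total = $5,424.3370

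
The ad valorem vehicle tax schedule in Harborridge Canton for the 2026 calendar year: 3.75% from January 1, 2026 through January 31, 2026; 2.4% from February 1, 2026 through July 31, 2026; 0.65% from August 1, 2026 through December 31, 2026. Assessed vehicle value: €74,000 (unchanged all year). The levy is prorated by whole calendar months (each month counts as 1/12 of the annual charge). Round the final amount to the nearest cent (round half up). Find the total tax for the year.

January 1 – January 31, 2026: 1 month at 3.75% → €74,000 × 3.75% × 1/12 = €231.2500
February 1 – July 31, 2026: 6 months at 2.4% → €74,000 × 2.4% × 6/12 = €888.0000
August 1 – December 31, 2026: 5 months at 0.65% → €74,000 × 0.65% × 5/12 = €200.4167
Total = €1,319.6667

€1,319.67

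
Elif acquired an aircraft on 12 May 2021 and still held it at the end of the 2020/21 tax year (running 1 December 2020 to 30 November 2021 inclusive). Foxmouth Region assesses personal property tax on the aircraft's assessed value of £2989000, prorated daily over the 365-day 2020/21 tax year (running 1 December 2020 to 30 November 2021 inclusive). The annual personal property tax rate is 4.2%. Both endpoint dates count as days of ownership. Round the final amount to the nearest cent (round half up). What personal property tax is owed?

£69819.76

Days held (12 May – 30 November 2021): 203 out of 365
Tax = £2989000 × 4.2% × 203/365 = £69819.7644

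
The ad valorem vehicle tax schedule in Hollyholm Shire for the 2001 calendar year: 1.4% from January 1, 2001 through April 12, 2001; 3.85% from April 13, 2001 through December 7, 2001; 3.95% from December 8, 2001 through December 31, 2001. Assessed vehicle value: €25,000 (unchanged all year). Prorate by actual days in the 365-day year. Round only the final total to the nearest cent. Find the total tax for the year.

January 1 – April 12, 2001: 102 days at 1.4% → €25,000 × 1.4% × 102/365 = €97.8082
April 13 – December 7, 2001: 239 days at 3.85% → €25,000 × 3.85% × 239/365 = €630.2397
December 8 – December 31, 2001: 24 days at 3.95% → €25,000 × 3.95% × 24/365 = €64.9315
Total = €792.9795

€792.98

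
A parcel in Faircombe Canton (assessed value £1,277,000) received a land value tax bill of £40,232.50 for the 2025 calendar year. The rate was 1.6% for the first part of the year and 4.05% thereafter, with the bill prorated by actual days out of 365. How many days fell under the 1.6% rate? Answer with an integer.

134 days

Let d = days at the first rate; then 365 − d days at the second rate.
£1,277,000 × [1.6%·d + 4.05%·(365−d)] / 365 = £40,232.50
Solving gives d = 134, so the new rate took effect on 15 May 2025.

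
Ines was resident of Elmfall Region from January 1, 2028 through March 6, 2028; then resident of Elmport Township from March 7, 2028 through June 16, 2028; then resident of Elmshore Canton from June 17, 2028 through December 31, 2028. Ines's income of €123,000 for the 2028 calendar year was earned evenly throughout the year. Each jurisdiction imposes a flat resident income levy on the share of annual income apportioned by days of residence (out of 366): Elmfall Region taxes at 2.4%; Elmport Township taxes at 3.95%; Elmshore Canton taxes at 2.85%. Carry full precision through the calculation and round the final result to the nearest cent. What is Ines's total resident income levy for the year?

Elmfall Region, January 1 – March 6, 2028: 66 days → €123,000 × 2.4% × 66/366 = €532.3279
Elmport Township, March 7 – June 16, 2028: 102 days → €123,000 × 3.95% × 102/366 = €1,354.0082
Elmshore Canton, June 17 – December 31, 2028: 198 days → €123,000 × 2.85% × 198/366 = €1,896.4180
Total = €3,782.7541

€3,782.75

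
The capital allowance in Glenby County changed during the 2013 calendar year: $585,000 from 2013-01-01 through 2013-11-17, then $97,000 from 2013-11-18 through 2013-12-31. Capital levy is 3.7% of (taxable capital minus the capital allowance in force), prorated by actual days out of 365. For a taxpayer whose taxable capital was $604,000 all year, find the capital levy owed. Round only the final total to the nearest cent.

2013-01-01 to 2013-11-17: 321 days, exemption $585,000 → ($604,000 − $585,000) × 3.7% × 321/365 = $618.2548
2013-11-18 to 2013-12-31: 44 days, exemption $97,000 → ($604,000 − $97,000) × 3.7% × 44/365 = $2,261.3589
Total = $2,879.6137

$2,879.61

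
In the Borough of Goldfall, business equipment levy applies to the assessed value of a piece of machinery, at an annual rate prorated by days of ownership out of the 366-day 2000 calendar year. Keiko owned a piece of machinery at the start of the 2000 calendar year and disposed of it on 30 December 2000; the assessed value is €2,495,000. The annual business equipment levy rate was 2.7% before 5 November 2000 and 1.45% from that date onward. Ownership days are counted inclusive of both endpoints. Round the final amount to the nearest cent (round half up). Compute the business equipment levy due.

€62,409.08

1 January – 4 November 2000: 309 days at 2.7% → €2,495,000 × 2.7% × 309/366 = €56,873.7295
5 November – 30 December 2000: 56 days at 1.45% → €2,495,000 × 1.45% × 56/366 = €5,535.3552
Total = €62,409.0847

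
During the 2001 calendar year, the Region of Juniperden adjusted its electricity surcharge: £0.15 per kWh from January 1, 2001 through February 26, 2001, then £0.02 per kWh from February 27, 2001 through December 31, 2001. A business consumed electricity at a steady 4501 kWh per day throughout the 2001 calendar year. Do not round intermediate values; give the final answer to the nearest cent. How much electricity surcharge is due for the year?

January 1 – February 26, 2001: 57 days × 4501 kWh/day = 256,557 kWh at £0.15/kWh → £38,483.55
February 27 – December 31, 2001: 308 days × 4501 kWh/day = 1,386,308 kWh at £0.02/kWh → £27,726.16

£66,209.71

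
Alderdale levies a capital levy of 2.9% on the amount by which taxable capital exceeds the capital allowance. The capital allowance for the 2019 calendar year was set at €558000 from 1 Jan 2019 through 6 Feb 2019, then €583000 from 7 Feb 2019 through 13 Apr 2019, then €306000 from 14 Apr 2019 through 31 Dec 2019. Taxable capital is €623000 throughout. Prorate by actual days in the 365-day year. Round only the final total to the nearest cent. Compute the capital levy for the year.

€6999.65

1 Jan – 6 Feb 2019: 37 days, exemption €558000 → (€623000 − €558000) × 2.9% × 37/365 = €191.0822
7 Feb – 13 Apr 2019: 66 days, exemption €583000 → (€623000 − €583000) × 2.9% × 66/365 = €209.7534
14 Apr – 31 Dec 2019: 262 days, exemption €306000 → (€623000 − €306000) × 2.9% × 262/365 = €6598.8110
Total = €6999.6466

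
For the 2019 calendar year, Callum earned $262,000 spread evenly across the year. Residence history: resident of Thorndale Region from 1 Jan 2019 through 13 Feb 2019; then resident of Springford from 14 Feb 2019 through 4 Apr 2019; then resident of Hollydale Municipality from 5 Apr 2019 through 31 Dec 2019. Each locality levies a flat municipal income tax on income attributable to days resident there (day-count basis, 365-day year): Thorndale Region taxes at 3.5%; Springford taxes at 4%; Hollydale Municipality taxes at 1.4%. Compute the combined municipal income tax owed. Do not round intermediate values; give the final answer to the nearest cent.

Thorndale Region, 1 Jan – 13 Feb 2019: 44 days → $262,000 × 3.5% × 44/365 = $1,105.4247
Springford, 14 Feb – 4 Apr 2019: 50 days → $262,000 × 4% × 50/365 = $1,435.6164
Hollydale Municipality, 5 Apr – 31 Dec 2019: 271 days → $262,000 × 1.4% × 271/365 = $2,723.3644
Total = $5,264.4055

$5,264.41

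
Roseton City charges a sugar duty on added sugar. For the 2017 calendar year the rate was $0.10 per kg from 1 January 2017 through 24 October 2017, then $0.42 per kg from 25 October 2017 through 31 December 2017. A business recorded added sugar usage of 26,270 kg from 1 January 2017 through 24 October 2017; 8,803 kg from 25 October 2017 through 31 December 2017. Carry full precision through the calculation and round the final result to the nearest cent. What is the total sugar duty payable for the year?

1 January – 24 October 2017: 26,270 kg at $0.10/kg → $2,627.00
25 October – 31 December 2017: 8,803 kg at $0.42/kg → $3,697.26

$6,324.26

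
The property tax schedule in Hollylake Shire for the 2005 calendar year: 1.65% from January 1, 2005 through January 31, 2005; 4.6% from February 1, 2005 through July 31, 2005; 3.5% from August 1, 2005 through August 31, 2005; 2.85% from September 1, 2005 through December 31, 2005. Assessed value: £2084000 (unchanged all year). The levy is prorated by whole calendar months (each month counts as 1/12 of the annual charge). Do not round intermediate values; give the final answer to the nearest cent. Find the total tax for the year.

£76673.83

January 1 – January 31, 2005: 1 month at 1.65% → £2084000 × 1.65% × 1/12 = £2865.5000
February 1 – July 31, 2005: 6 months at 4.6% → £2084000 × 4.6% × 6/12 = £47932.0000
August 1 – August 31, 2005: 1 month at 3.5% → £2084000 × 3.5% × 1/12 = £6078.3333
September 1 – December 31, 2005: 4 months at 2.85% → £2084000 × 2.85% × 4/12 = £19798.0000
Total = £76673.8333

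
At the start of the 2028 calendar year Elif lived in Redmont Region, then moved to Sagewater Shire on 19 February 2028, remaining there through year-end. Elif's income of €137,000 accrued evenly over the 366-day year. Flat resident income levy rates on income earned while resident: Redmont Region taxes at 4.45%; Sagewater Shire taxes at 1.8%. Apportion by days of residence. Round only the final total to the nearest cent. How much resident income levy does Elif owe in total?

€2,952.05

Redmont Region, 1 January – 18 February 2028: 49 days → €137,000 × 4.45% × 49/366 = €816.1981
Sagewater Shire, 19 February – 31 December 2028: 317 days → €137,000 × 1.8% × 317/366 = €2,135.8525
Total = €2,952.0505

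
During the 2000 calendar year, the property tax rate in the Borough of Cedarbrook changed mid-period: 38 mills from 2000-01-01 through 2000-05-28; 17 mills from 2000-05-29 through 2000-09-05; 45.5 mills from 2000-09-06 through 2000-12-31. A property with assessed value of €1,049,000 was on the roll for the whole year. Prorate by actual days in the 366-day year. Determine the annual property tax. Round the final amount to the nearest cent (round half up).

2000-01-01 to 2000-05-28: 149 days at 38 mills → €1,049,000 × 3.8% × 149/366 = €16,227.9727
2000-05-29 to 2000-09-05: 100 days at 17 mills → €1,049,000 × 1.7% × 100/366 = €4,872.4044
2000-09-06 to 2000-12-31: 117 days at 45.5 mills → €1,049,000 × 4.55% × 117/366 = €15,257.7910
Total = €36,358.1680

€36,358.17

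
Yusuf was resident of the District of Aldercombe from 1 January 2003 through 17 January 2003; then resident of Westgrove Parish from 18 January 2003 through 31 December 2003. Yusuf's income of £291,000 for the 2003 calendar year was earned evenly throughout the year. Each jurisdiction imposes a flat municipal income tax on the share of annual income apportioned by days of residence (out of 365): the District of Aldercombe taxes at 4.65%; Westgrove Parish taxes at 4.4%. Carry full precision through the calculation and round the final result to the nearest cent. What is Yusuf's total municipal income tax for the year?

The District of Aldercombe, 1 January – 17 January 2003: 17 days → £291,000 × 4.65% × 17/365 = £630.2342
Westgrove Parish, 18 January – 31 December 2003: 348 days → £291,000 × 4.4% × 348/365 = £12,207.6493
Total = £12,837.8836

£12,837.88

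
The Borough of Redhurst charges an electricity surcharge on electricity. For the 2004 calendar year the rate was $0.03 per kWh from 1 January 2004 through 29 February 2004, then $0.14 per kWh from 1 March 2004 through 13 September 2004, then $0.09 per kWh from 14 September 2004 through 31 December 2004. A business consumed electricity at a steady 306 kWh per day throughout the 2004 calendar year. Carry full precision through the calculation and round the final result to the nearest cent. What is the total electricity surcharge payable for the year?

$11,992.14

1 January – 29 February 2004: 60 days × 306 kWh/day = 18,360 kWh at $0.03/kWh → $550.80
1 March – 13 September 2004: 197 days × 306 kWh/day = 60,282 kWh at $0.14/kWh → $8,439.48
14 September – 31 December 2004: 109 days × 306 kWh/day = 33,354 kWh at $0.09/kWh → $3,001.86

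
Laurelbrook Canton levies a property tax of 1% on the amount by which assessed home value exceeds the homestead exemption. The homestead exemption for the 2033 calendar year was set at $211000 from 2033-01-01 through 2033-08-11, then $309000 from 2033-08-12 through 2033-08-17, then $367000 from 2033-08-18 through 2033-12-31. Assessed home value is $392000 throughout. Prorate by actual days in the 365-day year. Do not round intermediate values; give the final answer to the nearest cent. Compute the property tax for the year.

2033-01-01 to 2033-08-11: 223 days, exemption $211000 → ($392000 − $211000) × 1% × 223/365 = $1105.8356
2033-08-12 to 2033-08-17: 6 days, exemption $309000 → ($392000 − $309000) × 1% × 6/365 = $13.6438
2033-08-18 to 2033-12-31: 136 days, exemption $367000 → ($392000 − $367000) × 1% × 136/365 = $93.1507
Total = $1212.6301

$1212.63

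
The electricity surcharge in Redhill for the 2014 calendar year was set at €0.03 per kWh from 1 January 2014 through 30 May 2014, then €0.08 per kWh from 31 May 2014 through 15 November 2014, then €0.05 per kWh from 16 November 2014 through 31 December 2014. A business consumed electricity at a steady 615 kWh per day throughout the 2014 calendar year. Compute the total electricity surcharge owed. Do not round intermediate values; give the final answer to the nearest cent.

1 January – 30 May 2014: 150 days × 615 kWh/day = 92,250 kWh at €0.03/kWh → €2,767.50
31 May – 15 November 2014: 169 days × 615 kWh/day = 103,935 kWh at €0.08/kWh → €8,314.80
16 November – 31 December 2014: 46 days × 615 kWh/day = 28,290 kWh at €0.05/kWh → €1,414.50

€12,496.80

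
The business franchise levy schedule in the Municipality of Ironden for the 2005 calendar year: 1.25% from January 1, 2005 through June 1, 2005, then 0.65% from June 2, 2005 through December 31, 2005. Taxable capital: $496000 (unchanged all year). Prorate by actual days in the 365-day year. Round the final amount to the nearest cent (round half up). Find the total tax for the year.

January 1 – June 1, 2005: 152 days at 1.25% → $496000 × 1.25% × 152/365 = $2581.9178
June 2 – December 31, 2005: 213 days at 0.65% → $496000 × 0.65% × 213/365 = $1881.4027
Total = $4463.3205

$4463.32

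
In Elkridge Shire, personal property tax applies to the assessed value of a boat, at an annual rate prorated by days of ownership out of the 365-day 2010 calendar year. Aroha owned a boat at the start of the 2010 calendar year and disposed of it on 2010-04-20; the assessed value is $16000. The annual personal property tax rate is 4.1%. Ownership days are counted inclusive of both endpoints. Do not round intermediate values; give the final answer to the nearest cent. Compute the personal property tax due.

$197.70

Days held (2010-01-01 to 2010-04-20): 110 out of 365
Tax = $16000 × 4.1% × 110/365 = $197.6986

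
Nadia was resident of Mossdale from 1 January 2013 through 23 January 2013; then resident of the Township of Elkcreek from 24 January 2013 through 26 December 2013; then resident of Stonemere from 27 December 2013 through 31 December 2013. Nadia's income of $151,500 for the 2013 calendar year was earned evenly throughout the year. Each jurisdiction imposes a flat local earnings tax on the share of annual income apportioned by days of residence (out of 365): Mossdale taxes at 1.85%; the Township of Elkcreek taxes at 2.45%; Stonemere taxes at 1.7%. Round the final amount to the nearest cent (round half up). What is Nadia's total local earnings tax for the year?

Mossdale, 1 January – 23 January 2013: 23 days → $151,500 × 1.85% × 23/365 = $176.6116
The Township of Elkcreek, 24 January – 26 December 2013: 337 days → $151,500 × 2.45% × 337/365 = $3,427.0130
Stonemere, 27 December – 31 December 2013: 5 days → $151,500 × 1.7% × 5/365 = $35.2808
Total = $3,638.9055

$3,638.91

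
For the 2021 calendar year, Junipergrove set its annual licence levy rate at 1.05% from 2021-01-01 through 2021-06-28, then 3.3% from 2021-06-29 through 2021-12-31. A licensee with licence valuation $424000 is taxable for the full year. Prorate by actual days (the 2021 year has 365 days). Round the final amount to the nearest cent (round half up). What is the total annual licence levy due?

2021-01-01 to 2021-06-28: 179 days at 1.05% → $424000 × 1.05% × 179/365 = $2183.3096
2021-06-29 to 2021-12-31: 186 days at 3.3% → $424000 × 3.3% × 186/365 = $7130.1699
Total = $9313.4795

$9313.48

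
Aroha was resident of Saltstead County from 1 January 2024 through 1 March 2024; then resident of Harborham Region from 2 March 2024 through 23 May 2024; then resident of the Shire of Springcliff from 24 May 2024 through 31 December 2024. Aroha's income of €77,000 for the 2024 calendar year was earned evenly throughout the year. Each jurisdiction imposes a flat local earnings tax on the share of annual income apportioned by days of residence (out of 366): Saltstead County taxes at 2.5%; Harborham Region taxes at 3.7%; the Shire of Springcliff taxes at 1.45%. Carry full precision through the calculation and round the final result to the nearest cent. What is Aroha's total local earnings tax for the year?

Saltstead County, 1 January – 1 March 2024: 61 days → €77,000 × 2.5% × 61/366 = €320.8333
Harborham Region, 2 March – 23 May 2024: 83 days → €77,000 × 3.7% × 83/366 = €646.0847
The Shire of Springcliff, 24 May – 31 December 2024: 222 days → €77,000 × 1.45% × 222/366 = €677.2213
Total = €1,644.1393

€1,644.14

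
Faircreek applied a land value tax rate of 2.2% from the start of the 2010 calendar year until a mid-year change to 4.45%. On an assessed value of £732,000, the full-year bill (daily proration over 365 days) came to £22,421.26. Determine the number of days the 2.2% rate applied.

225 days

Let d = days at the first rate; then 365 − d days at the second rate.
£732,000 × [2.2%·d + 4.45%·(365−d)] / 365 = £22,421.26
Solving gives d = 225, so the new rate took effect on August 14, 2010.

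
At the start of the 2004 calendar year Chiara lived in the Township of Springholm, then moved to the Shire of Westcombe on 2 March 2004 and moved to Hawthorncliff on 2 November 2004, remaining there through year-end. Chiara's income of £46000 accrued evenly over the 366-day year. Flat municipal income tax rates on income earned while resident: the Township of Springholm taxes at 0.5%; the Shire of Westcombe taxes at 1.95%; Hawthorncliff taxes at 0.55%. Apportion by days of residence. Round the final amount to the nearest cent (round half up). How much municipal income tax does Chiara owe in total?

£680.26

The Township of Springholm, 1 January – 1 March 2004: 61 days → £46000 × 0.5% × 61/366 = £38.3333
The Shire of Westcombe, 2 March – 1 November 2004: 245 days → £46000 × 1.95% × 245/366 = £600.4508
Hawthorncliff, 2 November – 31 December 2004: 60 days → £46000 × 0.55% × 60/366 = £41.4754
Total = £680.2596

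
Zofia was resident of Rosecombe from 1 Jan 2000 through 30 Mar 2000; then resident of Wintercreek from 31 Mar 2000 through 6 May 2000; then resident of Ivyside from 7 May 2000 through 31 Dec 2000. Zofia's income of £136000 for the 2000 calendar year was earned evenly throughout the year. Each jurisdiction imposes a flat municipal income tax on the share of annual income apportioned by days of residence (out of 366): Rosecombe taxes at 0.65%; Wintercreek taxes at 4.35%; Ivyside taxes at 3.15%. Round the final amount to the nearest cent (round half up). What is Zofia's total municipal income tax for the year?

Rosecombe, 1 Jan – 30 Mar 2000: 90 days → £136000 × 0.65% × 90/366 = £217.3770
Wintercreek, 31 Mar – 6 May 2000: 37 days → £136000 × 4.35% × 37/366 = £598.0656
Ivyside, 7 May – 31 Dec 2000: 239 days → £136000 × 3.15% × 239/366 = £2797.4754
Total = £3612.9180

£3612.92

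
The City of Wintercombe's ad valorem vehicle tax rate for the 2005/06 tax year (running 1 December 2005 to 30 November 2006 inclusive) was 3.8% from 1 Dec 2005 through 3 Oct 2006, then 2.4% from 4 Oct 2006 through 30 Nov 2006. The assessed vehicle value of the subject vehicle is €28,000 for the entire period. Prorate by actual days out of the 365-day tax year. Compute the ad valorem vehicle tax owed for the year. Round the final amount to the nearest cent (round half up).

1 Dec 2005 – 3 Oct 2006: 307 days at 3.8% → €28,000 × 3.8% × 307/365 = €894.9260
4 Oct – 30 Nov 2006: 58 days at 2.4% → €28,000 × 2.4% × 58/365 = €106.7836
Total = €1,001.7096

€1,001.71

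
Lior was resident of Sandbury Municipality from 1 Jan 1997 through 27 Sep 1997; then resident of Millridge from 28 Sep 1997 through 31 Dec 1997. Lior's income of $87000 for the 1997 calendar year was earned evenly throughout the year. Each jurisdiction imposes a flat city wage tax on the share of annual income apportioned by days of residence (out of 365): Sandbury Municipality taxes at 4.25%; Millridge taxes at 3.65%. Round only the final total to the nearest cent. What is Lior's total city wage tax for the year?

Sandbury Municipality, 1 Jan – 27 Sep 1997: 270 days → $87000 × 4.25% × 270/365 = $2735.1370
Millridge, 28 Sep – 31 Dec 1997: 95 days → $87000 × 3.65% × 95/365 = $826.5000
Total = $3561.6370

$3561.64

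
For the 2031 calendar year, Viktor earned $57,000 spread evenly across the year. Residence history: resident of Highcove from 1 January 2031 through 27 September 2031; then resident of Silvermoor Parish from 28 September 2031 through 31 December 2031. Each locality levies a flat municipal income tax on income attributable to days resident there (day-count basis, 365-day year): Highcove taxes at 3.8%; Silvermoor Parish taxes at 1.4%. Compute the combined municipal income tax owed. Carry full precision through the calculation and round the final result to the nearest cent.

$1,809.95

Highcove, 1 January – 27 September 2031: 270 days → $57,000 × 3.8% × 270/365 = $1,602.2466
Silvermoor Parish, 28 September – 31 December 2031: 95 days → $57,000 × 1.4% × 95/365 = $207.6986
Total = $1,809.9452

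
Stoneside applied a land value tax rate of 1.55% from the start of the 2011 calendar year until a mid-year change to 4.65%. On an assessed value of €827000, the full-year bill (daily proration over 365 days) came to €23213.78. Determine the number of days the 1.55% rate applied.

217 days

Let d = days at the first rate; then 365 − d days at the second rate.
€827000 × [1.55%·d + 4.65%·(365−d)] / 365 = €23213.78
Solving gives d = 217, so the new rate took effect on 6 Aug 2011.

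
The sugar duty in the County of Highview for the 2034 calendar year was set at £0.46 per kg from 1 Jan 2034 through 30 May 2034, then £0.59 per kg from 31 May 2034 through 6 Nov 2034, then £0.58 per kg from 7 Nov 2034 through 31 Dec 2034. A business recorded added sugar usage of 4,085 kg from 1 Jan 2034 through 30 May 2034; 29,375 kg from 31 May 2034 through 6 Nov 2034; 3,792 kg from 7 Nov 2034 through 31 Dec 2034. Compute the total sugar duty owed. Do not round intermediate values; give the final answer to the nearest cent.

1 Jan – 30 May 2034: 4,085 kg at £0.46/kg → £1,879.10
31 May – 6 Nov 2034: 29,375 kg at £0.59/kg → £17,331.25
7 Nov – 31 Dec 2034: 3,792 kg at £0.58/kg → £2,199.36

£21,409.71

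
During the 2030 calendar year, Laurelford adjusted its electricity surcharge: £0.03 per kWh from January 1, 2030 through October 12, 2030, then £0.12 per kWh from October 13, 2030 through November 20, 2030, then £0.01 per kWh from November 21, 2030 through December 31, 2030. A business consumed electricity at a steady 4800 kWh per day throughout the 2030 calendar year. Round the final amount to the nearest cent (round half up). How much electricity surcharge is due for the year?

January 1 – October 12, 2030: 285 days × 4800 kWh/day = 1,368,000 kWh at £0.03/kWh → £41040.00
October 13 – November 20, 2030: 39 days × 4800 kWh/day = 187,200 kWh at £0.12/kWh → £22464.00
November 21 – December 31, 2030: 41 days × 4800 kWh/day = 196,800 kWh at £0.01/kWh → £1968.00

£65472.00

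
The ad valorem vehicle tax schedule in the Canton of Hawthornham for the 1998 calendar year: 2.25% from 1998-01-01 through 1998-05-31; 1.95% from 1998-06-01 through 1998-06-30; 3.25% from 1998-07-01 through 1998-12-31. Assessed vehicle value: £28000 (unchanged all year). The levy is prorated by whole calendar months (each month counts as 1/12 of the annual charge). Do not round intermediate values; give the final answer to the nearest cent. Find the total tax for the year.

1998-01-01 to 1998-05-31: 5 months at 2.25% → £28000 × 2.25% × 5/12 = £262.5000
1998-06-01 to 1998-06-30: 1 month at 1.95% → £28000 × 1.95% × 1/12 = £45.5000
1998-07-01 to 1998-12-31: 6 months at 3.25% → £28000 × 3.25% × 6/12 = £455.0000
Total = £763.0000

£763.00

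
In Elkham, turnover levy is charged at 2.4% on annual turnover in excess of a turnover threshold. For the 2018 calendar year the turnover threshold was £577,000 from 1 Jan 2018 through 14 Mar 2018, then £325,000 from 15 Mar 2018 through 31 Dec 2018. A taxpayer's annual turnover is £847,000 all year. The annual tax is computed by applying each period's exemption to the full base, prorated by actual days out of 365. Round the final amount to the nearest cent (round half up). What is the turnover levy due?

£11,318.40

1 Jan – 14 Mar 2018: 73 days, exemption £577,000 → (£847,000 − £577,000) × 2.4% × 73/365 = £1,296.0000
15 Mar – 31 Dec 2018: 292 days, exemption £325,000 → (£847,000 − £325,000) × 2.4% × 292/365 = £10,022.4000
Total = £11,318.4000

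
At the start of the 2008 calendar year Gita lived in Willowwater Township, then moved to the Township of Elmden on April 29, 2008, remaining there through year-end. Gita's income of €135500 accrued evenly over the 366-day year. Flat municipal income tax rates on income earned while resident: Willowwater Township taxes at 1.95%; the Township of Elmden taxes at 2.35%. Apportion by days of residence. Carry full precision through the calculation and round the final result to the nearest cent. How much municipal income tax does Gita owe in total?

Willowwater Township, January 1 – April 28, 2008: 119 days → €135500 × 1.95% × 119/366 = €859.0922
The Township of Elmden, April 29 – December 31, 2008: 247 days → €135500 × 2.35% × 247/366 = €2148.9337
Total = €3008.0260

€3008.03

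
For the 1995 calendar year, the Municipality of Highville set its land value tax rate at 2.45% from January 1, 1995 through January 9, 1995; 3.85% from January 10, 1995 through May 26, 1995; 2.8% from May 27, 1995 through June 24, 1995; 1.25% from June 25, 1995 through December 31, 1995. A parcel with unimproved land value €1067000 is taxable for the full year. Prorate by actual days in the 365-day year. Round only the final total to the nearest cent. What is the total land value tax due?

€25379.98

January 1 – January 9, 1995: 9 days at 2.45% → €1067000 × 2.45% × 9/365 = €644.5849
January 10 – May 26, 1995: 137 days at 3.85% → €1067000 × 3.85% × 137/365 = €15418.8808
May 27 – June 24, 1995: 29 days at 2.8% → €1067000 × 2.8% × 29/365 = €2373.7096
June 25 – December 31, 1995: 190 days at 1.25% → €1067000 × 1.25% × 190/365 = €6942.8082
Total = €25379.9836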